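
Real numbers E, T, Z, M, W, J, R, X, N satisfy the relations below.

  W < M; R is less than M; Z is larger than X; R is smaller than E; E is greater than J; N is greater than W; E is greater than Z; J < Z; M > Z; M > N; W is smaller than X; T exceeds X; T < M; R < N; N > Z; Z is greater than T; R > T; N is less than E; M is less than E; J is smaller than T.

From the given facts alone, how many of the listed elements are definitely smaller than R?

4

From R the given relations immediately reach T.
From those, X, J — 3 in total.
From those, W — 4 in total.
No other element is forced below R by the given relations, so the count is 4.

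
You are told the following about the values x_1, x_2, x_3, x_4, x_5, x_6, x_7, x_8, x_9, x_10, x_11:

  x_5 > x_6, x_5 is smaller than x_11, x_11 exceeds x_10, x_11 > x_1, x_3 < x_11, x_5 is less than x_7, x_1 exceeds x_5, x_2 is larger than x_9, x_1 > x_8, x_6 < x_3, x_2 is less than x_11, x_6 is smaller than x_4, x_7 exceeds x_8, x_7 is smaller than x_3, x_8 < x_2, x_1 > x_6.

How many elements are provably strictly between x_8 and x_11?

4

Chaining upward from x_8 reaches: x_7, x_1, x_2, x_3.
Chaining downward from x_11 reaches: x_6, x_10, x_5, x_9, x_7, x_1, x_2, x_3.
Strictly between x_8 and x_11 are those in both lists: x_7, x_1, x_2, x_3 — 4 elements.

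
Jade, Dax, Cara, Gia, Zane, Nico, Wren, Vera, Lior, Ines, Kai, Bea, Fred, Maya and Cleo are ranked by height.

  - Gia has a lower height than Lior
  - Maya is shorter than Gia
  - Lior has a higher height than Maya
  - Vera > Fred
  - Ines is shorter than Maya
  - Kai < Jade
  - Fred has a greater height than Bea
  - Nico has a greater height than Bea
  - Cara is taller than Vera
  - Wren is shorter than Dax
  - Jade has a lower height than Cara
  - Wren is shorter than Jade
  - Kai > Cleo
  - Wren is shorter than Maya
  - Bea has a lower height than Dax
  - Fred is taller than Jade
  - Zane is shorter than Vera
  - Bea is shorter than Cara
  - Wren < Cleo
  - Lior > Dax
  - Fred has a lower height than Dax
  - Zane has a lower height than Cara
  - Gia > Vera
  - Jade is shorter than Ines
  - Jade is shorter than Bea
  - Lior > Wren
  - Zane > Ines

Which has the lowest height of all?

Cleo is not least since Wren < Cleo; Kai is not least since Cleo < Kai; Jade is not least since Wren < Jade; Bea is not least since Jade < Bea; Fred is not least since Bea < Fred; Nico is not least since Bea < Nico; Ines is not least since Jade < Ines; Maya is not least since Wren < Maya; Zane is not least since Ines < Zane; Vera is not least since Fred < Vera; Dax is not least since Wren < Dax; Gia is not least since Maya < Gia; Cara is not least since Jade < Cara; Lior is not least since Wren < Lior.
Only Wren has nothing below it, so Wren is the lowest height.

Wren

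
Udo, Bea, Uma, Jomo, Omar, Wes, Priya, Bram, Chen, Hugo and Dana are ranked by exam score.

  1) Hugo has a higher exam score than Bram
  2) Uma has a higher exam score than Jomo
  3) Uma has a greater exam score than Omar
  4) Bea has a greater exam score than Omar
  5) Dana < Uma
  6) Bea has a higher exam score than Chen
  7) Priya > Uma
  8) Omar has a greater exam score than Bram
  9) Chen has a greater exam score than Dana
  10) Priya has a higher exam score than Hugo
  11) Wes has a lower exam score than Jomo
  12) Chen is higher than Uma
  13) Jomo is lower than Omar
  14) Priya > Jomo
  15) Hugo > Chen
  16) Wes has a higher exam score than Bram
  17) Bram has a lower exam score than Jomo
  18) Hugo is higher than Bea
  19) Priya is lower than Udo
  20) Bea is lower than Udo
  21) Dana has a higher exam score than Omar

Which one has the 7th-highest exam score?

Dana

Chaining the given pairs: Bram < Wes < Jomo < Omar < Dana < Uma < Chen < Bea < Hugo < Priya < Udo.
The 7th largest is Dana.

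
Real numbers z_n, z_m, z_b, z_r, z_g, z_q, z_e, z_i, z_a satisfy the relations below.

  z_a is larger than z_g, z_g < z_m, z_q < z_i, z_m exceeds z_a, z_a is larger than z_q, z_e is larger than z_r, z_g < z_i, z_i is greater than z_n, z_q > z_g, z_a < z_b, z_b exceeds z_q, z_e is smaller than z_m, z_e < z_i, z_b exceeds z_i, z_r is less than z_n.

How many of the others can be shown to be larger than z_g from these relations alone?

5

From z_g the given relations immediately reach z_q, z_a, z_i, z_m.
From those, z_b — 5 in total.
No other element is forced above z_g by the given relations, so the count is 5.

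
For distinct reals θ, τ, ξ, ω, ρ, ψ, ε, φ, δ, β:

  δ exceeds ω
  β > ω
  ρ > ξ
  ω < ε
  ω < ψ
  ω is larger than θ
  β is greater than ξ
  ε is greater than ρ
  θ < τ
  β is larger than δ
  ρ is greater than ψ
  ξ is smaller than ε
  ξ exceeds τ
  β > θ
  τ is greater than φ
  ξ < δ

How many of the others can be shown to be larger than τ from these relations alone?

5

From τ the given relations immediately reach ξ.
From those, ρ, δ, β, ε — 5 in total.
Nothing else is reachable above τ; 5 in all.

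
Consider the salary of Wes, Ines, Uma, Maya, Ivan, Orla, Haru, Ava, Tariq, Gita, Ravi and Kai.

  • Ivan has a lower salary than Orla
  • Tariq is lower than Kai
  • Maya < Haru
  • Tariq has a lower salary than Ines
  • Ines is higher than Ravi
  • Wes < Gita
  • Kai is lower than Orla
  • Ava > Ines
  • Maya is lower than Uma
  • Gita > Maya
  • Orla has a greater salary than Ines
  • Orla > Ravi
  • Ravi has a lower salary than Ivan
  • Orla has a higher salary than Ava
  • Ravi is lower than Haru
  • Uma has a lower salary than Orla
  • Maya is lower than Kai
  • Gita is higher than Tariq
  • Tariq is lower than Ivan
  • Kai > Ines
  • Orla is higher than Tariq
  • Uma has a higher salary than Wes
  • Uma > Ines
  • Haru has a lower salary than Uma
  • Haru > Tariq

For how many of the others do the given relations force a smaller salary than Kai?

4

From Kai the given relations immediately reach Maya, Tariq, Ines.
From those, Ravi — 4 in total.
Nothing else is reachable below Kai; 4 in all.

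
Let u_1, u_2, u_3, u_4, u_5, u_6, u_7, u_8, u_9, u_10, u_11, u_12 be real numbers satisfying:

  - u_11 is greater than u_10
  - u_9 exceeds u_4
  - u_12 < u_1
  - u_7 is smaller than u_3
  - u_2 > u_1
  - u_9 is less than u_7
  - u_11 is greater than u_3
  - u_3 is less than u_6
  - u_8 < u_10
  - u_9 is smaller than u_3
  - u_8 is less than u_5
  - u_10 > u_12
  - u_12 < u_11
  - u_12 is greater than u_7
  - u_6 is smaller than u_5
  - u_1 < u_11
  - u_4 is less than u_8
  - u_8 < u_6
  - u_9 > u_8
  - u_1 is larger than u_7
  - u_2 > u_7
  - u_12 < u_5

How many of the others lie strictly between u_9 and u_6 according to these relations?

2

The relations place u_9 below u_6. An element lies strictly between them when it is forced above u_9 and also forced below u_6.
Above u_9: {u_7, u_12, u_10, u_1, u_3, u_2, u_11, u_5}. Below u_6: {u_4, u_8, u_7, u_3}.
Intersection: {u_7, u_3} — 2.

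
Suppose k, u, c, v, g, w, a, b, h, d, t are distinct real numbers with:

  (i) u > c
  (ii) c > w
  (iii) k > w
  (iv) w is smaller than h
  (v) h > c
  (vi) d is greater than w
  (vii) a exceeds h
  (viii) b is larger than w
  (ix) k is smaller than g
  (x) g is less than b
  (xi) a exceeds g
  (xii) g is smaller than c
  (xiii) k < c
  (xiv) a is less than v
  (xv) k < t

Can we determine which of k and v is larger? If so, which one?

The relevant relations are k < g; g < c; c < h; h < a; a < v.
Together: k < g < c < h < a < v.
So v is larger.

v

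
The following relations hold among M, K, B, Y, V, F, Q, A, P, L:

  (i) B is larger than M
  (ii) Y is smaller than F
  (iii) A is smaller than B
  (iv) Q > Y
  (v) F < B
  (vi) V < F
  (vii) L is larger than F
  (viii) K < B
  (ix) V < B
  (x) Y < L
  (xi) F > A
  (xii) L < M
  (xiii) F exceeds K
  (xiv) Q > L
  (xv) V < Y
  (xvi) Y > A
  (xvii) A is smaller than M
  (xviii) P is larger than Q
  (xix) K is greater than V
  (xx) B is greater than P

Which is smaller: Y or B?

The relevant relations are Y < F; F < L; L < Q; Q < P; P < B.
Together: Y < F < L < Q < P < B.
So Y < B; Y is the smaller of the two.

Y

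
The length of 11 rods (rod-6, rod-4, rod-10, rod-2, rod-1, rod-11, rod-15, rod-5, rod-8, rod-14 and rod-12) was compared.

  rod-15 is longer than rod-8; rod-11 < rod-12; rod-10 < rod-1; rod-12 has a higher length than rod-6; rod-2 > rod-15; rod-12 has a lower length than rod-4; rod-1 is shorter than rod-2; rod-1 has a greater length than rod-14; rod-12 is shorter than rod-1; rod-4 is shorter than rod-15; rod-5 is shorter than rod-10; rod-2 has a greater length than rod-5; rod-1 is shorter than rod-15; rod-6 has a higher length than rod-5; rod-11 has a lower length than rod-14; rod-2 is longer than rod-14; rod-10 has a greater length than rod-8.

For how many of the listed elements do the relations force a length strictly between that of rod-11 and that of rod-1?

Chaining upward from rod-11 reaches: rod-12, rod-4, rod-14, rod-15, rod-2.
Chaining downward from rod-1 reaches: rod-8, rod-5, rod-6, rod-10, rod-12, rod-14.
Strictly between rod-11 and rod-1 are those in both lists: rod-12, rod-14 — 2 elements.

2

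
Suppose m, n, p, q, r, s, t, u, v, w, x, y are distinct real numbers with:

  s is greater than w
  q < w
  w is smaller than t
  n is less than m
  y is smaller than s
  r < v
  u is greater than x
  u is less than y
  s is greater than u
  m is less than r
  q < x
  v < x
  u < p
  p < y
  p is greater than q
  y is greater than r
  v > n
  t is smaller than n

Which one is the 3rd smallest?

Chaining the given pairs: q < w < t < n < m < r < v < x < u < p < y < s.
Counting 3 from the smallest end gives t.

t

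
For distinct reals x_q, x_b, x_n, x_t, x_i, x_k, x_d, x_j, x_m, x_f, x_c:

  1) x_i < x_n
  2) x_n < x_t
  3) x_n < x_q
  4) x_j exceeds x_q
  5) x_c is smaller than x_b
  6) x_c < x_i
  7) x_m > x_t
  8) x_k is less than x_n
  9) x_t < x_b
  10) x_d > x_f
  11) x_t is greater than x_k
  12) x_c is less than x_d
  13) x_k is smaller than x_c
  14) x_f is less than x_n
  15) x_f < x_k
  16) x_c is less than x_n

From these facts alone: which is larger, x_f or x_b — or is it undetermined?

The relevant relations are x_f < x_k; x_k < x_c; x_c < x_i; x_i < x_n; x_n < x_t; x_t < x_b.
Chaining these gives x_f < x_k < x_c < x_i < x_n < x_t < x_b.
So x_b is larger.

x_b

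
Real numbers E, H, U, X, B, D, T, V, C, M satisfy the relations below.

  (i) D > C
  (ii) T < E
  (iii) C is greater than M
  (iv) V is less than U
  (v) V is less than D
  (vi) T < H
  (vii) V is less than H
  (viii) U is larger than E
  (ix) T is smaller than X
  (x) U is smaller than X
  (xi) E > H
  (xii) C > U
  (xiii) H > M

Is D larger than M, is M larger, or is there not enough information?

D

Link the given pairs in sequence: M < H; H < E; E < U; U < C; C < D.
Together: M < H < E < U < C < D.
So D is larger.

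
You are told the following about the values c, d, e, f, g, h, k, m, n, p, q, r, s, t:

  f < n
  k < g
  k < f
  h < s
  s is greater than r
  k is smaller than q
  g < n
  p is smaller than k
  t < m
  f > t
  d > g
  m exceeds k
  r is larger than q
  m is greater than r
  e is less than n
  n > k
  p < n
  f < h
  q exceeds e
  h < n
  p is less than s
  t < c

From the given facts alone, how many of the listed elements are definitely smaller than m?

6

The elements the relations force below m are p, e, t, k, q, r — no chain reaches any other.
That is 6.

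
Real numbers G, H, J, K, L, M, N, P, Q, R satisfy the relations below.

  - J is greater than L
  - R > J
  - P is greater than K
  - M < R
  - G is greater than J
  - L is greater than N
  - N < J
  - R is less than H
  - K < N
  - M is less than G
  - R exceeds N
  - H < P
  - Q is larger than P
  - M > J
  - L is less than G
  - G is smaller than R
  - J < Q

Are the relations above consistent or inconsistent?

consistent

The single ordering K < N < L < J < M < G < R < H < P < Q satisfies every listed relation, so no contradiction arises.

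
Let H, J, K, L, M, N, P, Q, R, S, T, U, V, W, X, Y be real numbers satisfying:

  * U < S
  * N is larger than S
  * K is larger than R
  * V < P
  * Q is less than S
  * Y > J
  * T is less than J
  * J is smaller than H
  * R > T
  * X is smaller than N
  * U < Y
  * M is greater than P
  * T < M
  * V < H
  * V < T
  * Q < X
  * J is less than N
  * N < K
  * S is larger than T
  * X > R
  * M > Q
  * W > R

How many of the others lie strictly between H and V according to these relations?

2

Chaining upward from V reaches: T, J, R, W, P, S, X, N, Y, K, M.
Chaining downward from H reaches: T, J.
Strictly between V and H are those in both lists: T, J — 2 elements.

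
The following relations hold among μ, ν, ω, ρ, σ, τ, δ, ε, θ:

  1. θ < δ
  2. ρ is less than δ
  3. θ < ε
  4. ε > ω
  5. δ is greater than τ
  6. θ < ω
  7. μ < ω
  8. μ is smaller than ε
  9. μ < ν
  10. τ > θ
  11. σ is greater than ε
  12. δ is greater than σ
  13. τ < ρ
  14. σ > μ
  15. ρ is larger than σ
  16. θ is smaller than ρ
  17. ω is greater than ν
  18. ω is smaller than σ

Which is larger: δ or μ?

δ

μ < ν and ν < ω give μ < ω.
With ω < σ: μ < ν < ω < σ.
With σ < ρ: μ < ν < ω < σ < ρ.
With ρ < δ: μ < ν < ω < σ < ρ < δ.
So μ < δ; δ is the larger of the two.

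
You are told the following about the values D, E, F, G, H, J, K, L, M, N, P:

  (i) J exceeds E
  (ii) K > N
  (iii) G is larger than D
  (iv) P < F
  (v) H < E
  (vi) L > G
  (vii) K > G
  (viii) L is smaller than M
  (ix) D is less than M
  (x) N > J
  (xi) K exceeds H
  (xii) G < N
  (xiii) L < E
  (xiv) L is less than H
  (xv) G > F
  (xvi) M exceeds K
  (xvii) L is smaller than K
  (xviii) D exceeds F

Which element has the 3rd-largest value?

The consecutive relations fix a unique order: P < F < D < G < L < H < E < J < N < K < M.
The 3rd largest is N.

N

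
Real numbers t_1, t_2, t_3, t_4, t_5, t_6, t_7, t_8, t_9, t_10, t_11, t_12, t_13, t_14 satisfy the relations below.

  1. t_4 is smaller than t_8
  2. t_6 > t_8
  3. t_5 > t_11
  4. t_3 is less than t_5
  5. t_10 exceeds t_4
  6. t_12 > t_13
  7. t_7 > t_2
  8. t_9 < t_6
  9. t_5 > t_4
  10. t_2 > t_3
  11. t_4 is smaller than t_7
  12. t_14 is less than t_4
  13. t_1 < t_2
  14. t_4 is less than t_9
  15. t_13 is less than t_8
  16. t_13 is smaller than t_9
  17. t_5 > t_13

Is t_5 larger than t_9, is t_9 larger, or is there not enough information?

undetermined

Following every chain through t_9: above t_9 we get t_6; below t_9 we get t_13, t_14, t_4.
t_5 is not reached, and no chain runs the other way from t_5 to t_9.
So the given relations leave the order of t_9 and t_5 undetermined.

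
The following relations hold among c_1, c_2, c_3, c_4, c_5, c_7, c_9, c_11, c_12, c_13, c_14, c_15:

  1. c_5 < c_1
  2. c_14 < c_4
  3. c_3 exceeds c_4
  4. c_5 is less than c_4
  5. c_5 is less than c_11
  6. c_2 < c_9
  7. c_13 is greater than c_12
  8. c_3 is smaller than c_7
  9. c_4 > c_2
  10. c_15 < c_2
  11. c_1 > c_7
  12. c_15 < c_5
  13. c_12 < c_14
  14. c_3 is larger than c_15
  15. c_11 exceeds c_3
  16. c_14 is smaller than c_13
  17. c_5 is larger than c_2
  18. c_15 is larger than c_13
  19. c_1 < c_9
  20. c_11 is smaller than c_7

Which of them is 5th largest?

The consecutive relations fix a unique order: c_12 < c_14 < c_13 < c_15 < c_2 < c_5 < c_4 < c_3 < c_11 < c_7 < c_1 < c_9.
Counting 5 from the largest end gives c_3.

c_3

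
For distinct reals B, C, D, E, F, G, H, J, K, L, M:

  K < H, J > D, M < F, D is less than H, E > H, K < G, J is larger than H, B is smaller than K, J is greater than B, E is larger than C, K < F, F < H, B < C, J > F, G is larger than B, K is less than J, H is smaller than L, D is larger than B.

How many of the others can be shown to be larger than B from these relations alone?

The elements the relations force above B are D, K, F, C, H, E, J, G, L — no chain reaches any other.
That is 9.

9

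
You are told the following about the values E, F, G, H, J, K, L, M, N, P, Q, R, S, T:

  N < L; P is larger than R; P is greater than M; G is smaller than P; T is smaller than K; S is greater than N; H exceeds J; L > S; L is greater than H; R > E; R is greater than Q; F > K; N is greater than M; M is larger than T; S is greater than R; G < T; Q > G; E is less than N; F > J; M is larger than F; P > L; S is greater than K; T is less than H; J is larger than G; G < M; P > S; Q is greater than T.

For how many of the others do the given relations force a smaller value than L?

12

Directly below L: N, H, S.
One step further: T, E, J, K, M, R (9 so far).
One step further: G, F, Q (12 so far).
No other element is forced below L by the given relations, so the count is 12.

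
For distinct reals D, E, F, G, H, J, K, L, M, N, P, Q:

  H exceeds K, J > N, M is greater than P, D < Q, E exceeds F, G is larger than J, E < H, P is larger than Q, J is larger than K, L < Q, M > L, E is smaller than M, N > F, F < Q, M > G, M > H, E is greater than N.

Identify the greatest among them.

L is not greatest since L < M; F is not greatest since F < N; N is not greatest since N < E; E is not greatest since E < H; D is not greatest since D < Q; Q is not greatest since Q < P; K is not greatest since K < J; P is not greatest since P < M; H is not greatest since H < M; J is not greatest since J < G; G is not greatest since G < M.
Only M has nothing above it, so M is the greatest.

M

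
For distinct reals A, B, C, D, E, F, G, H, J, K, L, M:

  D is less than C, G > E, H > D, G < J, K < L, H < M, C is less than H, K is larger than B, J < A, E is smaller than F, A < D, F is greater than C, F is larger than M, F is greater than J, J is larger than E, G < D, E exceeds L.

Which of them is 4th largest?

C

Chaining the given pairs: B < K < L < E < G < J < A < D < C < H < M < F.
Counting 4 from the largest end gives C.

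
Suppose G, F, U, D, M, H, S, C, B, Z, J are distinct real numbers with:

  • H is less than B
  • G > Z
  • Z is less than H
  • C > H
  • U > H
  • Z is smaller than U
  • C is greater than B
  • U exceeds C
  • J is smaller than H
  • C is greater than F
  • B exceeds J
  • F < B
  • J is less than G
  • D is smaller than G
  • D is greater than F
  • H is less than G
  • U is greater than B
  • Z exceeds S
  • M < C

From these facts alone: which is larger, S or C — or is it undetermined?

C

The relevant relations are S < Z; Z < H; H < B; B < C.
Together: S < Z < H < B < C.
So C is larger.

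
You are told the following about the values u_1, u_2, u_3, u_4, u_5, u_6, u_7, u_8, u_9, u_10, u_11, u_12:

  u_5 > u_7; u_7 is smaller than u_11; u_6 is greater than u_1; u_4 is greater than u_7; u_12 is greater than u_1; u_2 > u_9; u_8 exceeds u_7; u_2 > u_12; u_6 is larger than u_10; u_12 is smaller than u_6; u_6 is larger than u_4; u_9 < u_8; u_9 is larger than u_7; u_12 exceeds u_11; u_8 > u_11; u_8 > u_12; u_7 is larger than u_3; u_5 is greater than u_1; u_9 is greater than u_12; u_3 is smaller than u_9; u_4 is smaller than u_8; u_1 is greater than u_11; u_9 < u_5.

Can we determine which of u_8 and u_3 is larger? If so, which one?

u_3 < u_7 < u_11 < u_1 < u_12 < u_8, by transitivity through u_7, u_11, u_1, u_12.
So u_8 is larger.

u_8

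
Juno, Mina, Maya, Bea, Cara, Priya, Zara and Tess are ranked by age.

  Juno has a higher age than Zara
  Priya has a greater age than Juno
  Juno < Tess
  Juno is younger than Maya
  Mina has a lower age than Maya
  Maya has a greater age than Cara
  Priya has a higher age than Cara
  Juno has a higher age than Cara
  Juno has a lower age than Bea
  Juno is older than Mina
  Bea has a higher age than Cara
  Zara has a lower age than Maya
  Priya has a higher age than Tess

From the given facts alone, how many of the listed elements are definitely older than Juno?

4

The elements the relations force above Juno are Tess, Maya, Bea, Priya — no chain reaches any other.
That is 4.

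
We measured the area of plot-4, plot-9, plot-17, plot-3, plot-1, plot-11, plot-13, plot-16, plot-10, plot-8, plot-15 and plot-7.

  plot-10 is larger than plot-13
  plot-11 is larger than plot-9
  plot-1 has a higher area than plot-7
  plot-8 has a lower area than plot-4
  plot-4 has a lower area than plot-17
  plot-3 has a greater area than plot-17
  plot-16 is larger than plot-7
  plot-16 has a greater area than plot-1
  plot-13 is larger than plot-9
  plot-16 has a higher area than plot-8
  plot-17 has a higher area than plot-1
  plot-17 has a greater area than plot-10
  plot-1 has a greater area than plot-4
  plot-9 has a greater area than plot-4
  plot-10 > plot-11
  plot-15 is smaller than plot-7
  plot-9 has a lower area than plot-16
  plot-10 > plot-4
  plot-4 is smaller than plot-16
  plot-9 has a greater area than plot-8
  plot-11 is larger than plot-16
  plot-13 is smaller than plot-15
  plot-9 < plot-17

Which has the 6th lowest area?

The consecutive relations fix a unique order: plot-8 < plot-4 < plot-9 < plot-13 < plot-15 < plot-7 < plot-1 < plot-16 < plot-11 < plot-10 < plot-17 < plot-3.
The 6th smallest is plot-7.

plot-7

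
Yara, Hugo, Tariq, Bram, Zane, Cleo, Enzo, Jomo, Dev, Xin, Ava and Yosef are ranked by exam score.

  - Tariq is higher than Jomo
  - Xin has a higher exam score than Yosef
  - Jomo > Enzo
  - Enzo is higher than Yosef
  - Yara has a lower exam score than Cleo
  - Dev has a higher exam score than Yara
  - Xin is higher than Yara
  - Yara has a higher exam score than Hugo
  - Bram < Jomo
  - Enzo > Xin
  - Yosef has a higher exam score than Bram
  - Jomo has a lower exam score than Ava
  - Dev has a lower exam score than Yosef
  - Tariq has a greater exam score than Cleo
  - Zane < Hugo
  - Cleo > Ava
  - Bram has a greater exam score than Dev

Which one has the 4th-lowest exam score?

Dev

The consecutive relations fix a unique order: Zane < Hugo < Yara < Dev < Bram < Yosef < Xin < Enzo < Jomo < Ava < Cleo < Tariq.
The 4th smallest is Dev.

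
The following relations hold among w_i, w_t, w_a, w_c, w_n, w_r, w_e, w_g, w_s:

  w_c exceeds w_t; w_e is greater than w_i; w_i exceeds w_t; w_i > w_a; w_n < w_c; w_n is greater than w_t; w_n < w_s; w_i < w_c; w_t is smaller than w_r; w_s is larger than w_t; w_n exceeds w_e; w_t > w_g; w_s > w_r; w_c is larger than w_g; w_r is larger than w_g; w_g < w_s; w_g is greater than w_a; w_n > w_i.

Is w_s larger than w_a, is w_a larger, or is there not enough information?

w_s

Following the relations from w_a: w_a < w_g < w_t < w_i < w_e < w_n < w_s.
So w_s is larger.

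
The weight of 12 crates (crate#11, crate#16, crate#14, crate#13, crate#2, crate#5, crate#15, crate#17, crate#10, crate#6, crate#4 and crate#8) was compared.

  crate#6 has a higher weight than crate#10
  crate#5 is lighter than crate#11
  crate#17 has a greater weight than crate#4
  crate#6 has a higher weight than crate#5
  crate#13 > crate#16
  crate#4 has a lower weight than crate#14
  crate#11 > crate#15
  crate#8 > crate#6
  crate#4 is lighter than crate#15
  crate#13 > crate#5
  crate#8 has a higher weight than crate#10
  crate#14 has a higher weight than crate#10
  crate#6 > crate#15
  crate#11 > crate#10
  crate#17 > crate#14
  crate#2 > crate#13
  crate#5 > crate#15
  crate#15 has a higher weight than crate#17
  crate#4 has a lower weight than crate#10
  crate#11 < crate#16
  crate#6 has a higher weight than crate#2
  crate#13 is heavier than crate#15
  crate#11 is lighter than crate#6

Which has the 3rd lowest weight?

Chaining the given pairs: crate#4 < crate#10 < crate#14 < crate#17 < crate#15 < crate#5 < crate#11 < crate#16 < crate#13 < crate#2 < crate#6 < crate#8.
Counting 3 from the smallest end gives crate#14.

crate#14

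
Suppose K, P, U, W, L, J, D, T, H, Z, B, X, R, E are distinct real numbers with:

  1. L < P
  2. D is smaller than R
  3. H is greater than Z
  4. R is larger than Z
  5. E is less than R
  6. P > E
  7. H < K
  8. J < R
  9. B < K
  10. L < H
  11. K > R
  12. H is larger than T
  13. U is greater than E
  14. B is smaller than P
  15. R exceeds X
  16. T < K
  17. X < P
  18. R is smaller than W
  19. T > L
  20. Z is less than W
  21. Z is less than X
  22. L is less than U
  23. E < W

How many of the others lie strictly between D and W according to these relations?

1

The relations place D below W. An element lies strictly between them when it is forced above D and also forced below W.
Above D: {R, K}. Below W: {E, Z, J, X, R}.
Intersection: {R} — 1.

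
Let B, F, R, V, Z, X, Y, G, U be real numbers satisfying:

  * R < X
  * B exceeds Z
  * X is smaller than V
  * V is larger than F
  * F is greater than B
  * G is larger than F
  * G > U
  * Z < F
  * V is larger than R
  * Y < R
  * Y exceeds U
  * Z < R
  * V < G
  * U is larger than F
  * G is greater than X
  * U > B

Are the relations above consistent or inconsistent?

consistent

Every relation is compatible with Z < B < F < U < Y < R < X < V < G; the set is consistent.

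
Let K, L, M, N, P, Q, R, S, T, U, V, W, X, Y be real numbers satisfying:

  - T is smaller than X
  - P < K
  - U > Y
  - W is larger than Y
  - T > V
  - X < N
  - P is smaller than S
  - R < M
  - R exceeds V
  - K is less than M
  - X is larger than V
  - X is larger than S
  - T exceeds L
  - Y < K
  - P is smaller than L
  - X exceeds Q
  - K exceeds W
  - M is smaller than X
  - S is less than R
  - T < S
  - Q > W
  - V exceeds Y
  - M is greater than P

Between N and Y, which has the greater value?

N

Y < V and V < T give Y < T.
Then T < S extends the chain to S.
With S < R: Y < V < T < S < R.
Then R < M extends the chain to M.
With M < X: Y < V < T < S < R < M < X.
With X < N: Y < V < T < S < R < M < X < N.
So Y < N; N is the larger of the two.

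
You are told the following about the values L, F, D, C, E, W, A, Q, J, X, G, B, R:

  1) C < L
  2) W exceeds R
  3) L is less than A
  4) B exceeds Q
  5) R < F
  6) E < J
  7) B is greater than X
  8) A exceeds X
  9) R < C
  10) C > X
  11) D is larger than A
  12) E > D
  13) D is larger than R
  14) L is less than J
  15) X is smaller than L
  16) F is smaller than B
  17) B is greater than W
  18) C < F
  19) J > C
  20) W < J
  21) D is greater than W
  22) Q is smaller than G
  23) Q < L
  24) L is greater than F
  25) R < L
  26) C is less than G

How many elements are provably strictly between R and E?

Chaining upward from R reaches: W, C, F, B, L, A, G, D, J.
Chaining downward from E reaches: X, W, Q, C, F, L, A, D.
Strictly between R and E are those in both lists: W, C, F, L, A, D — 6 elements.

6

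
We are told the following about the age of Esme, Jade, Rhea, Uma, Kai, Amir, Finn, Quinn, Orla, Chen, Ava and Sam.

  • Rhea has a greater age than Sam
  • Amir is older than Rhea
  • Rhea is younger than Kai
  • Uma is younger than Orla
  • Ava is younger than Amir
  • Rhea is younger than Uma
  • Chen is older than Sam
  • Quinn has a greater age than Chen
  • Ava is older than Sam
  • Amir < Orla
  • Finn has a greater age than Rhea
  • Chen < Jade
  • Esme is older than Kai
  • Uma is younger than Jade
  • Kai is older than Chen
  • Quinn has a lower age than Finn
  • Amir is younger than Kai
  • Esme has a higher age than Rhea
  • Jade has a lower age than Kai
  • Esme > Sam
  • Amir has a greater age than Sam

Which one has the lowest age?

Sam

Ava is not least since Sam < Ava; Chen is not least since Sam < Chen; Rhea is not least since Sam < Rhea; Amir is not least since Rhea < Amir; Quinn is not least since Chen < Quinn; Finn is not least since Quinn < Finn; Uma is not least since Rhea < Uma; Jade is not least since Chen < Jade; Kai is not least since Amir < Kai; Orla is not least since Uma < Orla; Esme is not least since Kai < Esme.
Only Sam has nothing below it, so Sam is the lowest age.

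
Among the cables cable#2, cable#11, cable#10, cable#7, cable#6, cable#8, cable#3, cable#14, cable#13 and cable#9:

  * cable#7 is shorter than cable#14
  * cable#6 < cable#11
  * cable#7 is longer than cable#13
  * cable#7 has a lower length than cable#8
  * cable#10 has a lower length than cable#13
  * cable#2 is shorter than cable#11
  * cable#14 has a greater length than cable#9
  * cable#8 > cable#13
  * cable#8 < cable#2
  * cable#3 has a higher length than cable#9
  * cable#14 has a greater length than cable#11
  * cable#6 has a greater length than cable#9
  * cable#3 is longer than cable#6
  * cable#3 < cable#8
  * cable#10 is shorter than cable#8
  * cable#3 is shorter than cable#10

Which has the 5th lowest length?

The consecutive relations fix a unique order: cable#9 < cable#6 < cable#3 < cable#10 < cable#13 < cable#7 < cable#8 < cable#2 < cable#11 < cable#14.
The 5th smallest is cable#13.

cable#13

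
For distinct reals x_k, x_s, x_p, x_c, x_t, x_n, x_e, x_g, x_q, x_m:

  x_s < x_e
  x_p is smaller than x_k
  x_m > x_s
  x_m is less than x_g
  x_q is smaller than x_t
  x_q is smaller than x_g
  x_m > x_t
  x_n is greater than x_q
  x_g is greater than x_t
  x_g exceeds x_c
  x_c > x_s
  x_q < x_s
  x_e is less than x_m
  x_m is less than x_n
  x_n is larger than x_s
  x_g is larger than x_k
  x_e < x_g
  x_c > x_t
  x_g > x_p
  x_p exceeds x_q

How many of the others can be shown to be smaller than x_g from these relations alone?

8

The elements the relations force below x_g are x_q, x_s, x_t, x_p, x_e, x_m, x_k, x_c — no chain reaches any other.
That is 8.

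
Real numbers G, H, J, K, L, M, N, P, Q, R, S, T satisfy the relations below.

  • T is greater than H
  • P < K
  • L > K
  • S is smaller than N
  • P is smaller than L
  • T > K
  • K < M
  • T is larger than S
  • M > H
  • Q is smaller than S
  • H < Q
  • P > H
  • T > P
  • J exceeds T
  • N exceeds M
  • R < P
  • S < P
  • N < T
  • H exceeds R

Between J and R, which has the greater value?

R < H < Q < S < P < K < M < N < T < J, by transitivity through H, Q, S, P, K, M, N, T.
So R < J; J is the larger of the two.

J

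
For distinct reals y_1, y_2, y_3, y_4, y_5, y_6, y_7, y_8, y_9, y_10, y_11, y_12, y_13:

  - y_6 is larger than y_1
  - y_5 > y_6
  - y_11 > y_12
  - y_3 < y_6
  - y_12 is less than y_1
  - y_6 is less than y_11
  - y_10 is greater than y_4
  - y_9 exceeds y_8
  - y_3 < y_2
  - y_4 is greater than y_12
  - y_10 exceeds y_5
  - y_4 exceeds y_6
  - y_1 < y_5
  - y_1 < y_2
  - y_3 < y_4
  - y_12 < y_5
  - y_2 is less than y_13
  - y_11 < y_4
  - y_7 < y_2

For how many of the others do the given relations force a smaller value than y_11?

4

The elements the relations force below y_11 are y_3, y_12, y_1, y_6 — no chain reaches any other.
That is 4.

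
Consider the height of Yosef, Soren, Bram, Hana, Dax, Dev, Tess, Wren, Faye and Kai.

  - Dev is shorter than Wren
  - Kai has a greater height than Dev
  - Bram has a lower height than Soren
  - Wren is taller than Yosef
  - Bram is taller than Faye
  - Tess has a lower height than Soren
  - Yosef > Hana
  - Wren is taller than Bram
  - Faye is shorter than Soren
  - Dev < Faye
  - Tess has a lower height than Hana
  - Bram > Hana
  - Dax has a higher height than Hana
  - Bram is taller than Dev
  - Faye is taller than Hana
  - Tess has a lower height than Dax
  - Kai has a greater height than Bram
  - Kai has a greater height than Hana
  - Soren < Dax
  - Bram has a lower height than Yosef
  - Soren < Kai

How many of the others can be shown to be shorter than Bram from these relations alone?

4

From Bram the given relations immediately reach Dev, Hana, Faye.
From those, Tess — 4 in total.
Nothing else is reachable below Bram; 4 in all.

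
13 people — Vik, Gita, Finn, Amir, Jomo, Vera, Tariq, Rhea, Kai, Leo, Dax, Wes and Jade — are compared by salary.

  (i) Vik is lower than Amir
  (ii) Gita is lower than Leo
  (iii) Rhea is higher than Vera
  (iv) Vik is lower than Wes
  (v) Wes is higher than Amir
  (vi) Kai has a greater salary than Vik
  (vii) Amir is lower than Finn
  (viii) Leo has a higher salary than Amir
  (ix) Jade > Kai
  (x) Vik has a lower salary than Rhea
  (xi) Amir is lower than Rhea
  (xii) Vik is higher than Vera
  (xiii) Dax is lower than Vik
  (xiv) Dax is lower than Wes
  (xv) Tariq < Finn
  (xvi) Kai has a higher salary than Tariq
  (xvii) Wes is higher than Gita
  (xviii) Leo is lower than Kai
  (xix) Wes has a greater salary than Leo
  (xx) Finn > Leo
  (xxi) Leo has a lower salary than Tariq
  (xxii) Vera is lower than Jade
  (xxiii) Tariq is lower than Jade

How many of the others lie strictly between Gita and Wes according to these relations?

Chaining upward from Gita reaches: Leo, Tariq, Kai, Jade, Finn.
Chaining downward from Wes reaches: Vera, Dax, Vik, Amir, Leo.
Strictly between Gita and Wes are those in both lists: Leo — 1 element.

1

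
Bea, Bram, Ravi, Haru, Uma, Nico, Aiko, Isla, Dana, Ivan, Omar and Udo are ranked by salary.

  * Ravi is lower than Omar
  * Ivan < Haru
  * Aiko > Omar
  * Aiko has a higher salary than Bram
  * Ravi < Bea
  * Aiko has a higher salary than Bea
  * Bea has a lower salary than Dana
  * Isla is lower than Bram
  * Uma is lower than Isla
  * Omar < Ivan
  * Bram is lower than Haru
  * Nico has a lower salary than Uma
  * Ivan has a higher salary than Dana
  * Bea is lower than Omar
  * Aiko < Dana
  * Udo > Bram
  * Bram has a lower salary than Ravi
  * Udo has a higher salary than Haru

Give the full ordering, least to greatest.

Each adjacent pair is fixed by a given relation: Nico < Uma; Uma < Isla; Isla < Bram; Bram < Ravi; Ravi < Bea; Bea < Omar; Omar < Aiko; Aiko < Dana; Dana < Ivan; Ivan < Haru; Haru < Udo. Chaining them end to end gives the full order.

Nico < Uma < Isla < Bram < Ravi < Bea < Omar < Aiko < Dana < Ivan < Haru < Udo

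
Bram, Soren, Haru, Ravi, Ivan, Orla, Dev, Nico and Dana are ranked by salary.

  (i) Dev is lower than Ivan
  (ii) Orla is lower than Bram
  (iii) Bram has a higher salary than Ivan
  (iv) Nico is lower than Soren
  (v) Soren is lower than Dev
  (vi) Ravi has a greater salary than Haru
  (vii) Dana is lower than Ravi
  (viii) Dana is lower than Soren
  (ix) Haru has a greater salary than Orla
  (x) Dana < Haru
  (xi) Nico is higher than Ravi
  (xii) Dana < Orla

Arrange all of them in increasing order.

Dana < Orla < Haru < Ravi < Nico < Soren < Dev < Ivan < Bram

The consecutive links are each given: Dana < Orla; Orla < Haru; Haru < Ravi; Ravi < Nico; Nico < Soren; Soren < Dev; Dev < Ivan; Ivan < Bram.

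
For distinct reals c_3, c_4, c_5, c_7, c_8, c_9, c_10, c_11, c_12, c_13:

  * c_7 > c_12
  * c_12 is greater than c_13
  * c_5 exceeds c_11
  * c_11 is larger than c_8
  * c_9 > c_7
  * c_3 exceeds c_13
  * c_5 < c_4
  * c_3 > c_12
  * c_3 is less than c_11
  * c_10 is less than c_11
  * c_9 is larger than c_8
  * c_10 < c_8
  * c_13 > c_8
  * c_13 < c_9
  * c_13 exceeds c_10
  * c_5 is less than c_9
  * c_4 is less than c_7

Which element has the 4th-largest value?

c_5

Chaining the given pairs: c_10 < c_8 < c_13 < c_12 < c_3 < c_11 < c_5 < c_4 < c_7 < c_9.
The 4th largest is c_5.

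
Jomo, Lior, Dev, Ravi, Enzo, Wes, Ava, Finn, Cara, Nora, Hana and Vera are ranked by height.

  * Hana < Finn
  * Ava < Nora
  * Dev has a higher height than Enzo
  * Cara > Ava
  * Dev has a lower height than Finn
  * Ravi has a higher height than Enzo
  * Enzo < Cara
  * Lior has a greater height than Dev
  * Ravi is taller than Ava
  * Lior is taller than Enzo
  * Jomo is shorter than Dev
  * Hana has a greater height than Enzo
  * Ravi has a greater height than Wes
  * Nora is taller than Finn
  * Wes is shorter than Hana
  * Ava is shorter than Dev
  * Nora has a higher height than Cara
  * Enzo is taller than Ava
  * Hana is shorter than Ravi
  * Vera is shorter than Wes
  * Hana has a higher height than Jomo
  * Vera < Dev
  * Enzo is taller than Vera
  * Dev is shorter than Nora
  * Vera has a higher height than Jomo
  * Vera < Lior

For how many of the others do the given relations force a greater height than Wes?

4

From Wes the given relations immediately reach Hana, Ravi.
From those, Finn — 3 in total.
From those, Nora — 4 in total.
No other element is forced above Wes by the given relations, so the count is 4.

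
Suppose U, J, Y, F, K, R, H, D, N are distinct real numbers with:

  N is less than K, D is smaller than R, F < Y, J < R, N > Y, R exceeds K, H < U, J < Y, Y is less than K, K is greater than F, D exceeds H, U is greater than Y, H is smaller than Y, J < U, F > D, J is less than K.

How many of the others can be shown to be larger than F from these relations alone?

5

The elements the relations force above F are Y, N, K, U, R — no chain reaches any other.
That is 5.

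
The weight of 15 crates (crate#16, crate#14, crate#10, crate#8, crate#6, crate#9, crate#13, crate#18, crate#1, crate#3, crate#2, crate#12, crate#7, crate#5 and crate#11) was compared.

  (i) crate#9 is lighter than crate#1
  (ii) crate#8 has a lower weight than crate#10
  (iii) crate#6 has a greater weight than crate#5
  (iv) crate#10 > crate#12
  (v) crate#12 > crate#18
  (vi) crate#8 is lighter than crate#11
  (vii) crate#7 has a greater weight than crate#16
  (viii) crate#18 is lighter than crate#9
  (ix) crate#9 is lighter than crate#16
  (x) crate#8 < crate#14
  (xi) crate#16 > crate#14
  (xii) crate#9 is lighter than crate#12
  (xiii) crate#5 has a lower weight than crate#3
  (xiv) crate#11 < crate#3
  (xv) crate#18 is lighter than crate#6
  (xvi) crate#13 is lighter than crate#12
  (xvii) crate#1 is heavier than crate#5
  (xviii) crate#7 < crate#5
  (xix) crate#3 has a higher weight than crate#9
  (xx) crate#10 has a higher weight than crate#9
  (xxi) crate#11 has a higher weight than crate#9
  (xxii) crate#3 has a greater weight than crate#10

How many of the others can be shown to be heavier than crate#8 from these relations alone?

9

Directly above crate#8: crate#14, crate#10, crate#11.
One step further: crate#16, crate#3 (5 so far).
One step further: crate#7 (6 so far).
One step further: crate#5 (7 so far).
One step further: crate#1, crate#6 (9 so far).
No other element is forced above crate#8 by the given relations, so the count is 9.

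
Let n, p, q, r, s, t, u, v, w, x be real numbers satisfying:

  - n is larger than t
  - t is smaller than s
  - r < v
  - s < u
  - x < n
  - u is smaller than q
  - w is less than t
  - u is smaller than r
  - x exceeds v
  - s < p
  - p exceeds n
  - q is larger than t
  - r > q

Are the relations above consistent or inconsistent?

consistent

The single ordering w < t < s < u < q < r < v < x < n < p satisfies every listed relation, so no contradiction arises.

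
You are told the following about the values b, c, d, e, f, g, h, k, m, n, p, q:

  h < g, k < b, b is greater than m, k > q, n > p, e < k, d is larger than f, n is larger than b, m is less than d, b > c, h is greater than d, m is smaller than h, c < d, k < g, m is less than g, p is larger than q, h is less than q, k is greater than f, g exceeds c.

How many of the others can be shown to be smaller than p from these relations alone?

Directly below p: q.
One step further: h (2 so far).
One step further: m, d (4 so far).
One step further: c, f (6 so far).
No other element is forced below p by the given relations, so the count is 6.

6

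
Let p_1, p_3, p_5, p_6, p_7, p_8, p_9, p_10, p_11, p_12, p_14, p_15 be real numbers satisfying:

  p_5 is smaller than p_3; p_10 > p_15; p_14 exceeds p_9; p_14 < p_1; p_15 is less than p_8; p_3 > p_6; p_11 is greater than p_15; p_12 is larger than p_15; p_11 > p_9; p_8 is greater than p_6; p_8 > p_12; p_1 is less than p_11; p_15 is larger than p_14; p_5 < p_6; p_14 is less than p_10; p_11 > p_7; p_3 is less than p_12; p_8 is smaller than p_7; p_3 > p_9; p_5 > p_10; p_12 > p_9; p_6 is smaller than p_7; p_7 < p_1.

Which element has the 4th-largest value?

p_8

Piecing the relations together gives one ordering: p_9 < p_14 < p_15 < p_10 < p_5 < p_6 < p_3 < p_12 < p_8 < p_7 < p_1 < p_11.
Counting 4 from the largest end gives p_8.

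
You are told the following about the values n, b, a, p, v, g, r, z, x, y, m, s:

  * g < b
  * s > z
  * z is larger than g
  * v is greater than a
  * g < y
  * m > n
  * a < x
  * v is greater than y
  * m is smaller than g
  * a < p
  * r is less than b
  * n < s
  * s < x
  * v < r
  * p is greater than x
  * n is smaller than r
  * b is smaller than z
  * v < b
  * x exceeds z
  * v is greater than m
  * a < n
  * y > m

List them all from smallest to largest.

a < n < m < g < y < v < r < b < z < s < x < p

Nothing is placed below a, so it is least; from there a < n; n < m; m < g; g < y; y < v; v < r; r < b; b < z; z < s; s < x; x < p, each given directly.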